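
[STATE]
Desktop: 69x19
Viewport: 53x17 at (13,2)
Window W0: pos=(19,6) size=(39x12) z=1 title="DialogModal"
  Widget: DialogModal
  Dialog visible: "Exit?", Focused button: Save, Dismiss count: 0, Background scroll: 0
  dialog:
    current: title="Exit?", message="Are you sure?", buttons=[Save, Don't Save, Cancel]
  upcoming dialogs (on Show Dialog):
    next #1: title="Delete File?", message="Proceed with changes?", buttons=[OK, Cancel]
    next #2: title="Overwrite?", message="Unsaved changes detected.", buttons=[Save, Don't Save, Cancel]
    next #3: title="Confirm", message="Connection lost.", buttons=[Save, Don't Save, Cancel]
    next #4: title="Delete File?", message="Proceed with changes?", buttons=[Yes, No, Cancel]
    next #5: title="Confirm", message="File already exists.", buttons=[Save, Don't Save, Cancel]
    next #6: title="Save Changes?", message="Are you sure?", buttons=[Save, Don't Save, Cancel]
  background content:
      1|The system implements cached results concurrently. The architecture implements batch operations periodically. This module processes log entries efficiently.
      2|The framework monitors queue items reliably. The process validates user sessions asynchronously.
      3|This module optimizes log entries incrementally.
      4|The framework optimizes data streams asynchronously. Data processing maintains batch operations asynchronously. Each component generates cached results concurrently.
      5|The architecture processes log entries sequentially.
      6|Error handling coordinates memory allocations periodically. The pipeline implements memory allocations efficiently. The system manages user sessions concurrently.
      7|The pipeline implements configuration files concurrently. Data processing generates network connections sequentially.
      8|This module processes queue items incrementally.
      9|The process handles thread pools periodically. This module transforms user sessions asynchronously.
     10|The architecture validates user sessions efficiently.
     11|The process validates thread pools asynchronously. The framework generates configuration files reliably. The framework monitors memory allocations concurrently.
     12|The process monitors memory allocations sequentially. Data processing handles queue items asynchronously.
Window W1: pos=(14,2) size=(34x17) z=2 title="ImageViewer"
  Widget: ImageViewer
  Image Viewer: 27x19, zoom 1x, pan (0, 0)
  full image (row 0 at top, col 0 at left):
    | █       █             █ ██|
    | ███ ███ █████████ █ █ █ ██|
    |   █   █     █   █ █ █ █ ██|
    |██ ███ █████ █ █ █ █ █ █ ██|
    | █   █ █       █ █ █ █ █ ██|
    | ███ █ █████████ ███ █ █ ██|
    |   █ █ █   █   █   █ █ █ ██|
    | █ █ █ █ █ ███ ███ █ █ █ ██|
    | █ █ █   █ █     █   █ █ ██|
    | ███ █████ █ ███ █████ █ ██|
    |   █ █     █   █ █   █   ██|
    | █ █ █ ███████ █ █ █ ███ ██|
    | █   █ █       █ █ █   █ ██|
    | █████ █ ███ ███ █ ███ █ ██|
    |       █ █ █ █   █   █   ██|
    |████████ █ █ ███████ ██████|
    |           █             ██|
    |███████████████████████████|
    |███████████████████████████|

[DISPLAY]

 ┏━━━━━━━━━━━━━━━━━━━━━━━━━━━━━━━━┓                  
 ┃ ImageViewer                    ┃                  
 ┠────────────────────────────────┨                  
 ┃ █       █             █ ██     ┃                  
 ┃ ███ ███ █████████ █ █ █ ██     ┃━━━━━━━━━┓        
 ┃   █   █     █   █ █ █ █ ██     ┃         ┃        
 ┃██ ███ █████ █ █ █ █ █ █ ██     ┃─────────┨        
 ┃ █   █ █       █ █ █ █ █ ██     ┃ results ┃        
 ┃ ███ █ █████████ ███ █ █ ██     ┃─────┐ re┃        
 ┃   █ █ █   █   █   █ █ █ ██     ┃     │inc┃        
 ┃ █ █ █ █ █ ███ ███ █ █ █ ██     ┃     │ms ┃        
 ┃ █ █ █   █ █     █   █ █ ██     ┃cel  │rie┃        
 ┃ ███ █████ █ ███ █████ █ ██     ┃─────┘all┃        
 ┃   █ █     █   █ █   █   ██     ┃iguration┃        
 ┃ █ █ █ ███████ █ █ █ ███ ██     ┃items inc┃        
 ┃ █   █ █       █ █ █   █ ██     ┃━━━━━━━━━┛        
 ┗━━━━━━━━━━━━━━━━━━━━━━━━━━━━━━━━┛                  


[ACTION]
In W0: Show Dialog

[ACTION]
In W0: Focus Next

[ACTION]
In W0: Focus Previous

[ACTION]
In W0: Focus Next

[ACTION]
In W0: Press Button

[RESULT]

 ┏━━━━━━━━━━━━━━━━━━━━━━━━━━━━━━━━┓                  
 ┃ ImageViewer                    ┃                  
 ┠────────────────────────────────┨                  
 ┃ █       █             █ ██     ┃                  
 ┃ ███ ███ █████████ █ █ █ ██     ┃━━━━━━━━━┓        
 ┃   █   █     █   █ █ █ █ ██     ┃         ┃        
 ┃██ ███ █████ █ █ █ █ █ █ ██     ┃─────────┨        
 ┃ █   █ █       █ █ █ █ █ ██     ┃ results ┃        
 ┃ ███ █ █████████ ███ █ █ ██     ┃ items re┃        
 ┃   █ █ █   █   █   █ █ █ ██     ┃tries inc┃        
 ┃ █ █ █ █ █ ███ ███ █ █ █ ██     ┃ streams ┃        
 ┃ █ █ █   █ █     █   █ █ ██     ┃og entrie┃        
 ┃ ███ █████ █ ███ █████ █ ██     ┃emory all┃        
 ┃   █ █     █   █ █   █   ██     ┃iguration┃        
 ┃ █ █ █ ███████ █ █ █ ███ ██     ┃items inc┃        
 ┃ █   █ █       █ █ █   █ ██     ┃━━━━━━━━━┛        
 ┗━━━━━━━━━━━━━━━━━━━━━━━━━━━━━━━━┛                  


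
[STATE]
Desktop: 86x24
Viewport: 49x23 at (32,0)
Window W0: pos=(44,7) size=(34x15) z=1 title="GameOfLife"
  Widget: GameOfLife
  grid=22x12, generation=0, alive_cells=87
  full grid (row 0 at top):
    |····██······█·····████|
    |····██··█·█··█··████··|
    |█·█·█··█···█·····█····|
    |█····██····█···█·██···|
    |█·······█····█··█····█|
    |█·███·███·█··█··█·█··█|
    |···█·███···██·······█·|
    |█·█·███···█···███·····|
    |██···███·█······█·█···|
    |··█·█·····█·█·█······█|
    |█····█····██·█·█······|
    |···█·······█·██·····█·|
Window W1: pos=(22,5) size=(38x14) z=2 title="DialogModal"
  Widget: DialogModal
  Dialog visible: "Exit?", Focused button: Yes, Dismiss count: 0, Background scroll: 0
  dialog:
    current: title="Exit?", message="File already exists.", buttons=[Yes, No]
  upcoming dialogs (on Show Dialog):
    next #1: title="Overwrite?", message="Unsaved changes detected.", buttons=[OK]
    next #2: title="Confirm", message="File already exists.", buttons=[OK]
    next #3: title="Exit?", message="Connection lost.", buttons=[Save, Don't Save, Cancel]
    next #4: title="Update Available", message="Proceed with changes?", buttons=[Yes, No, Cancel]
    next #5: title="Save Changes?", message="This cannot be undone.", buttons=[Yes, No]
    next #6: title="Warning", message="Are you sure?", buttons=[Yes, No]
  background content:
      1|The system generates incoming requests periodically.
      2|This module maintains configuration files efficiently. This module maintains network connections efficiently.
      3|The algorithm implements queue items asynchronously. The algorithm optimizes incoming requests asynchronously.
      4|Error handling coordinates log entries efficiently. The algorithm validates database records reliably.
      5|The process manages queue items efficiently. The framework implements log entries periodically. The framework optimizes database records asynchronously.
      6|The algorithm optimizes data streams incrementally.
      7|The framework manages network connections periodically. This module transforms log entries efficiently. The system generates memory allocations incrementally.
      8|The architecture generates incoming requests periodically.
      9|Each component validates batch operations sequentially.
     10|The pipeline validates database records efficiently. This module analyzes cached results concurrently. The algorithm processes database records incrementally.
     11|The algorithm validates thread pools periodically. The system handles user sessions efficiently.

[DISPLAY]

                                                 
                                                 
                                                 
                                                 
                                                 
━━━━━━━━━━━━━━━━━━━━━━━━━━━┓                     
dal                        ┃                     
───────────────────────────┨━━━━━━━━━━━━━━━━━┓   
m generates incoming reques┃                 ┃   
le maintains configuration ┃─────────────────┨   
────────────────────┐ items┃                 ┃   
      Exit?         │ entri┃·████··          ┃   
ile already exists. │s effi┃··█····          ┃   
    [Yes]  No       │treams┃█·██···          ┃   
────────────────────┘connec┃·█····█          ┃   
tecture generates incoming ┃·█·█··█          ┃   
onent validates batch opera┃·····█·          ┃   
ine validates database reco┃██·····          ┃   
━━━━━━━━━━━━━━━━━━━━━━━━━━━┛·█·█···          ┃   
            ┃··█·█·····█·█·█······█          ┃   
            ┃█····█····██·█·█······          ┃   
            ┗━━━━━━━━━━━━━━━━━━━━━━━━━━━━━━━━┛   
                                                 


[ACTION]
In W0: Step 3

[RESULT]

                                                 
                                                 
                                                 
                                                 
                                                 
━━━━━━━━━━━━━━━━━━━━━━━━━━━┓                     
dal                        ┃                     
───────────────────────────┨━━━━━━━━━━━━━━━━━┓   
m generates incoming reques┃                 ┃   
le maintains configuration ┃─────────────────┨   
────────────────────┐ items┃                 ┃   
      Exit?         │ entri┃·······          ┃   
ile already exists. │s effi┃····█··          ┃   
    [Yes]  No       │treams┃·······          ┃   
────────────────────┘connec┃·······          ┃   
tecture generates incoming ┃···█···          ┃   
onent validates batch opera┃··███··          ┃   
ine validates database reco┃··██···          ┃   
━━━━━━━━━━━━━━━━━━━━━━━━━━━┛·······          ┃   
            ┃·██·█·················          ┃   
            ┃···██······█··········          ┃   
            ┗━━━━━━━━━━━━━━━━━━━━━━━━━━━━━━━━┛   
                                                 


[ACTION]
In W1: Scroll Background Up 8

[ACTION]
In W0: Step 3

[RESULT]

                                                 
                                                 
                                                 
                                                 
                                                 
━━━━━━━━━━━━━━━━━━━━━━━━━━━┓                     
dal                        ┃                     
───────────────────────────┨━━━━━━━━━━━━━━━━━┓   
m generates incoming reques┃                 ┃   
le maintains configuration ┃─────────────────┨   
────────────────────┐ items┃                 ┃   
      Exit?         │ entri┃·······          ┃   
ile already exists. │s effi┃·······          ┃   
    [Yes]  No       │treams┃·······          ┃   
────────────────────┘connec┃···██··          ┃   
tecture generates incoming ┃··█··█·          ┃   
onent validates batch opera┃··█··█·          ┃   
ine validates database reco┃···██··          ┃   
━━━━━━━━━━━━━━━━━━━━━━━━━━━┛·······          ┃   
            ┃█···█·················          ┃   
            ┃·█··█·················          ┃   
            ┗━━━━━━━━━━━━━━━━━━━━━━━━━━━━━━━━┛   
                                                 


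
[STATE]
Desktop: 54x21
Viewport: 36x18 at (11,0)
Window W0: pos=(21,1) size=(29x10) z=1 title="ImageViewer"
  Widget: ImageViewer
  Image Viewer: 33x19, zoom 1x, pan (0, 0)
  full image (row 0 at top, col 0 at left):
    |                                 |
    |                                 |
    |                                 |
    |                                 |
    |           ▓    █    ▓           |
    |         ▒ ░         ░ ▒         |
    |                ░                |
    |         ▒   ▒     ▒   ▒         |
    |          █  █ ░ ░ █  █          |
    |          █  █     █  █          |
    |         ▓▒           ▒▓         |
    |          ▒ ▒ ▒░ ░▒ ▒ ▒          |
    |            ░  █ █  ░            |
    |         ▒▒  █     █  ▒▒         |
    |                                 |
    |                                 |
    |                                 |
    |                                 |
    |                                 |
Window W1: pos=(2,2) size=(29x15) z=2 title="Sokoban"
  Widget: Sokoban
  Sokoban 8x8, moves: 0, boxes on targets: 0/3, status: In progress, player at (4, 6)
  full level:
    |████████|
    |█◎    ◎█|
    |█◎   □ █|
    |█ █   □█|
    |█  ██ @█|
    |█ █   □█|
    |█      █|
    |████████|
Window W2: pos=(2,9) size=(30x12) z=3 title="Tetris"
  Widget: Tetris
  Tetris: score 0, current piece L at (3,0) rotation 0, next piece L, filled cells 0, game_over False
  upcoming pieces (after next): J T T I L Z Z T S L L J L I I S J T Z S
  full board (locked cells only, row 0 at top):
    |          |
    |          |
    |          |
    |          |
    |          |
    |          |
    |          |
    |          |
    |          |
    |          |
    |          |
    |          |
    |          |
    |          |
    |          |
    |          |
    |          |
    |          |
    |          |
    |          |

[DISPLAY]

                                    
          ┏━━━━━━━━━━━━━━━━━━━━━━━━━
━━━━━━━━━━━━━━━━━━━┓wer             
                   ┃────────────────
───────────────────┨                
                   ┃                
                   ┃                
                   ┃                
                   ┃  ▓    █    ▓   
━━━━━━━━━━━━━━━━━━━━┓ ░         ░ ▒ 
                    ┃━━━━━━━━━━━━━━━
────────────────────┨               
  │Next:            ┃               
  │  ▒              ┃               
  │▒▒▒              ┃               
  │                 ┃               
  │                 ┃               
  │                 ┃               


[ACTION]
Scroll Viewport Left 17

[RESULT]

                                    
                     ┏━━━━━━━━━━━━━━
  ┏━━━━━━━━━━━━━━━━━━━━━━━━━━━┓wer  
  ┃ Sokoban                   ┃─────
  ┠───────────────────────────┨     
  ┃████████                   ┃     
  ┃█◎    ◎█                   ┃     
  ┃█◎   □ █                   ┃     
  ┃█ █   □█                   ┃  ▓  
  ┏━━━━━━━━━━━━━━━━━━━━━━━━━━━━┓ ░  
  ┃ Tetris                     ┃━━━━
  ┠────────────────────────────┨    
  ┃          │Next:            ┃    
  ┃          │  ▒              ┃    
  ┃          │▒▒▒              ┃    
  ┃          │                 ┃    
  ┃          │                 ┃    
  ┃          │                 ┃    


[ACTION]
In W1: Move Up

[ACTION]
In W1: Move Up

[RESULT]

                                    
                     ┏━━━━━━━━━━━━━━
  ┏━━━━━━━━━━━━━━━━━━━━━━━━━━━┓wer  
  ┃ Sokoban                   ┃─────
  ┠───────────────────────────┨     
  ┃████████                   ┃     
  ┃█◎    ■█                   ┃     
  ┃█◎   □@█                   ┃     
  ┃█ █    █                   ┃  ▓  
  ┏━━━━━━━━━━━━━━━━━━━━━━━━━━━━┓ ░  
  ┃ Tetris                     ┃━━━━
  ┠────────────────────────────┨    
  ┃          │Next:            ┃    
  ┃          │  ▒              ┃    
  ┃          │▒▒▒              ┃    
  ┃          │                 ┃    
  ┃          │                 ┃    
  ┃          │                 ┃    


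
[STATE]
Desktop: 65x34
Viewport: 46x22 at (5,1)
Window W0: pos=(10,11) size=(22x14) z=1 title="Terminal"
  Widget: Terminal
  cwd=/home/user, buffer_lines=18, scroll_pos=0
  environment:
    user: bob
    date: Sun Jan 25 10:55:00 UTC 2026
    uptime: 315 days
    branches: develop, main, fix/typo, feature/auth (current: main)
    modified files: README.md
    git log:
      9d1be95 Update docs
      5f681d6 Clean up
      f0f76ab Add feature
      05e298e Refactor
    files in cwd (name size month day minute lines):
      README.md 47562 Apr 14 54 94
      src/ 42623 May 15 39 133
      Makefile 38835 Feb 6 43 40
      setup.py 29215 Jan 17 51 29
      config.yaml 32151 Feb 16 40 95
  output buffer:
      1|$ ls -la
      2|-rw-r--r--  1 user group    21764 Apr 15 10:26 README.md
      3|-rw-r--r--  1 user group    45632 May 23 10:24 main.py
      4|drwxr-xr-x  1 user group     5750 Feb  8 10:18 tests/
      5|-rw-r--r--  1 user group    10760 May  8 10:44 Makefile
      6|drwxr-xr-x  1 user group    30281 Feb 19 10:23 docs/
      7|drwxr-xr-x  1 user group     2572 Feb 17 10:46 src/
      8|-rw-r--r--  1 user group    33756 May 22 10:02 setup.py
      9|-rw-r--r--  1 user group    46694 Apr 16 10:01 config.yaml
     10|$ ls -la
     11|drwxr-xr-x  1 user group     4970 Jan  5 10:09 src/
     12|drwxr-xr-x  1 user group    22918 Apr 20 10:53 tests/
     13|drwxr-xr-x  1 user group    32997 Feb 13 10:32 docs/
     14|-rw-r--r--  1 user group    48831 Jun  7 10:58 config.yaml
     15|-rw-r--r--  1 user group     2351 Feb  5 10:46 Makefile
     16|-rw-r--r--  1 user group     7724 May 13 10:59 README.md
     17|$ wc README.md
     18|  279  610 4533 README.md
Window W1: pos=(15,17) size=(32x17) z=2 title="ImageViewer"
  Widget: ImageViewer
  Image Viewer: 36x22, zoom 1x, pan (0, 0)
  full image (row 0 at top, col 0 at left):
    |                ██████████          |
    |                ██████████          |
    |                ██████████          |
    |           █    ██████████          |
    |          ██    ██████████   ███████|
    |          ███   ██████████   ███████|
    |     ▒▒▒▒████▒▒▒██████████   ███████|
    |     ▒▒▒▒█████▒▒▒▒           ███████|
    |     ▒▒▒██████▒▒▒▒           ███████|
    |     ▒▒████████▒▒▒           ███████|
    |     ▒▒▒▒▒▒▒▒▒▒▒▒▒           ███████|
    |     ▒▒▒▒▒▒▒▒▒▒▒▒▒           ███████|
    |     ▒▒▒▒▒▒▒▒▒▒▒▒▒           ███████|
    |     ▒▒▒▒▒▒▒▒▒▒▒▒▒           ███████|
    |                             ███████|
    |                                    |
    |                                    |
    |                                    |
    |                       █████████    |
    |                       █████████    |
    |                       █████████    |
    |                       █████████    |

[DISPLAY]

                                              
                                              
                                              
                                              
                                              
                                              
                                              
                                              
                                              
                                              
     ┏━━━━━━━━━━━━━━━━━━━━┓                   
     ┃ Terminal           ┃                   
     ┠────────────────────┨                   
     ┃$ ls -la            ┃                   
     ┃-rw-r--r--  1 user g┃                   
     ┃-rw-r--r--  1 user g┃                   
     ┃drwx┏━━━━━━━━━━━━━━━━━━━━━━━━━━━━━━┓    
     ┃-rw-┃ ImageViewer                  ┃    
     ┃drwx┠──────────────────────────────┨    
     ┃drwx┃                ██████████    ┃    
     ┃-rw-┃                ██████████    ┃    
     ┃-rw-┃                ██████████    ┃    


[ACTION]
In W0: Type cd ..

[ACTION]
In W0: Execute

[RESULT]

                                              
                                              
                                              
                                              
                                              
                                              
                                              
                                              
                                              
                                              
     ┏━━━━━━━━━━━━━━━━━━━━┓                   
     ┃ Terminal           ┃                   
     ┠────────────────────┨                   
     ┃drwxr-xr-x  1 user g┃                   
     ┃drwxr-xr-x  1 user g┃                   
     ┃-rw-r--r--  1 user g┃                   
     ┃-rw-┏━━━━━━━━━━━━━━━━━━━━━━━━━━━━━━┓    
     ┃-rw-┃ ImageViewer                  ┃    
     ┃$ wc┠──────────────────────────────┨    
     ┃  27┃                ██████████    ┃    
     ┃$ cd┃                ██████████    ┃    
     ┃    ┃                ██████████    ┃    


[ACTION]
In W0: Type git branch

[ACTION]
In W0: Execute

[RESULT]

                                              
                                              
                                              
                                              
                                              
                                              
                                              
                                              
                                              
                                              
     ┏━━━━━━━━━━━━━━━━━━━━┓                   
     ┃ Terminal           ┃                   
     ┠────────────────────┨                   
     ┃$ wc README.md      ┃                   
     ┃  279  610 4533 READ┃                   
     ┃$ cd ..             ┃                   
     ┃    ┏━━━━━━━━━━━━━━━━━━━━━━━━━━━━━━┓    
     ┃$ gi┃ ImageViewer                  ┃    
     ┃  de┠──────────────────────────────┨    
     ┃* ma┃                ██████████    ┃    
     ┃  fi┃                ██████████    ┃    
     ┃  fe┃                ██████████    ┃    


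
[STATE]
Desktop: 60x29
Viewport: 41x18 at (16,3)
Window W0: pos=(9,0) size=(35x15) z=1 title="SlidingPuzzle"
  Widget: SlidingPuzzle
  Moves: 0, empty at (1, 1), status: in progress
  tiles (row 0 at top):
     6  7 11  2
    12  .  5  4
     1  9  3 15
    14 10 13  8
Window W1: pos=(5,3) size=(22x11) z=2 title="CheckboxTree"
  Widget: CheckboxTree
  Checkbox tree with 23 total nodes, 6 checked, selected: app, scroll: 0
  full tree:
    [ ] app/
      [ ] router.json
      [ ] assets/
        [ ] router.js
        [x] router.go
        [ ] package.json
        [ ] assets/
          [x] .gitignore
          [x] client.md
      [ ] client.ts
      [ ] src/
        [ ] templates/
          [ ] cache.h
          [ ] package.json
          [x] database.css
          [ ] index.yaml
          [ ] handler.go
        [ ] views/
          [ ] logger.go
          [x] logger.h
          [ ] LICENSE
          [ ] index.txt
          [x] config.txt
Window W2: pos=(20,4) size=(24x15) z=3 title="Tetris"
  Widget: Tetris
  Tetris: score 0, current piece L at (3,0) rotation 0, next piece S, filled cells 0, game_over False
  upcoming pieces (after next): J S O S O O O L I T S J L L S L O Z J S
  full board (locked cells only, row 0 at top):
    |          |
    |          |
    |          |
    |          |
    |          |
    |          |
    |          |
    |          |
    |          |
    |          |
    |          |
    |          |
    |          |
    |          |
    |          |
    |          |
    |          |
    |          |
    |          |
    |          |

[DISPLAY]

━━━━━━━━━━┓───┐            ┃             
ree ┏━━━━━━━━━━━━━━━━━━━━━━┓             
────┃ Tetris               ┃             
    ┠──────────────────────┨             
ter.┃          │Next:      ┃             
ets/┃          │ ░░        ┃             
oute┃          │░░         ┃             
oute┃          │           ┃             
acka┃          │           ┃             
sset┃          │           ┃             
━━━━┃          │Score:     ┃             
━━━━┃          │0          ┃             
    ┃          │           ┃             
    ┃          │           ┃             
    ┃          │           ┃             
    ┗━━━━━━━━━━━━━━━━━━━━━━┛             
                                         
                                         


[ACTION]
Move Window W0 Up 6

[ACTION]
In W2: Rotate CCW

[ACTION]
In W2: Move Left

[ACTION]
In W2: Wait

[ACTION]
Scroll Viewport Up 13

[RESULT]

━━━━━━━━━━━━━━━━━━━━━━━━━━━┓             
ngPuzzle                   ┃             
───────────────────────────┨             
━━━━━━━━━━┓───┐            ┃             
ree ┏━━━━━━━━━━━━━━━━━━━━━━┓             
────┃ Tetris               ┃             
    ┠──────────────────────┨             
ter.┃          │Next:      ┃             
ets/┃          │ ░░        ┃             
oute┃          │░░         ┃             
oute┃          │           ┃             
acka┃          │           ┃             
sset┃          │           ┃             
━━━━┃          │Score:     ┃             
━━━━┃          │0          ┃             
    ┃          │           ┃             
    ┃          │           ┃             
    ┃          │           ┃             


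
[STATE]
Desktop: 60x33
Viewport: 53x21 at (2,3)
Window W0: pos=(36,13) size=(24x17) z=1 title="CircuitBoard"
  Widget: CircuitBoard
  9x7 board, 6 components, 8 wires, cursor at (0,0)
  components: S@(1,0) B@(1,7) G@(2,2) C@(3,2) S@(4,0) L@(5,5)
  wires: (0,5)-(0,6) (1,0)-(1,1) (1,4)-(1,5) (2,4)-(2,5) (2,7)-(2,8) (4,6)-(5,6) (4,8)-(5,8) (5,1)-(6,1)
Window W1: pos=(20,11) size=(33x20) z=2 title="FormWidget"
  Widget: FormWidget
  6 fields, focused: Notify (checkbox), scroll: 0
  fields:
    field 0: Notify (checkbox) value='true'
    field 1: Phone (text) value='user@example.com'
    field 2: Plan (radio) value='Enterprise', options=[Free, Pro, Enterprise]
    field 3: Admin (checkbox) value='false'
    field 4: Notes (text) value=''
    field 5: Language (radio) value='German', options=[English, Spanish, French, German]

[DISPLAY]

                                                     
                                                     
                                                     
                                                     
                                                     
                                                     
                                                     
                                                     
                  ┏━━━━━━━━━━━━━━━━━━━━━━━━━━━━━━━┓  
                  ┃ FormWidget                    ┃  
                  ┠───────────────────────────────┨━━
                  ┃> Notify:     [x]              ┃  
                  ┃  Phone:      [user@example.co]┃──
                  ┃  Plan:       ( ) Free  ( ) Pro┃ 7
                  ┃  Admin:      [ ]              ┃  
                  ┃  Notes:      [               ]┃  
                  ┃  Language:   ( ) English  ( ) ┃  
                  ┃                               ┃  
                  ┃                               ┃  
                  ┃                               ┃  
                  ┃                               ┃  


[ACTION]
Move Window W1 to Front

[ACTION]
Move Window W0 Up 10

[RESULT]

                                  ┏━━━━━━━━━━━━━━━━━━
                                  ┃ CircuitBoard     
                                  ┠──────────────────
                                  ┃   0 1 2 3 4 5 6 7
                                  ┃0  [.]            
                                  ┃                  
                                  ┃1   S ─ ·         
                                  ┃                  
                  ┏━━━━━━━━━━━━━━━━━━━━━━━━━━━━━━━┓  
                  ┃ FormWidget                    ┃  
                  ┠───────────────────────────────┨  
                  ┃> Notify:     [x]              ┃  
                  ┃  Phone:      [user@example.co]┃  
                  ┃  Plan:       ( ) Free  ( ) Pro┃  
                  ┃  Admin:      [ ]              ┃  
                  ┃  Notes:      [               ]┃  
                  ┃  Language:   ( ) English  ( ) ┃━━
                  ┃                               ┃  
                  ┃                               ┃  
                  ┃                               ┃  
                  ┃                               ┃  


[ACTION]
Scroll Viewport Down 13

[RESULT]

                  ┃ FormWidget                    ┃  
                  ┠───────────────────────────────┨  
                  ┃> Notify:     [x]              ┃  
                  ┃  Phone:      [user@example.co]┃  
                  ┃  Plan:       ( ) Free  ( ) Pro┃  
                  ┃  Admin:      [ ]              ┃  
                  ┃  Notes:      [               ]┃  
                  ┃  Language:   ( ) English  ( ) ┃━━
                  ┃                               ┃  
                  ┃                               ┃  
                  ┃                               ┃  
                  ┃                               ┃  
                  ┃                               ┃  
                  ┃                               ┃  
                  ┃                               ┃  
                  ┃                               ┃  
                  ┃                               ┃  
                  ┃                               ┃  
                  ┗━━━━━━━━━━━━━━━━━━━━━━━━━━━━━━━┛  
                                                     
                                                     


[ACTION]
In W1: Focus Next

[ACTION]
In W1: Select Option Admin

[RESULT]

                  ┃ FormWidget                    ┃  
                  ┠───────────────────────────────┨  
                  ┃  Notify:     [x]              ┃  
                  ┃> Phone:      [user@example.co]┃  
                  ┃  Plan:       ( ) Free  ( ) Pro┃  
                  ┃  Admin:      [ ]              ┃  
                  ┃  Notes:      [               ]┃  
                  ┃  Language:   ( ) English  ( ) ┃━━
                  ┃                               ┃  
                  ┃                               ┃  
                  ┃                               ┃  
                  ┃                               ┃  
                  ┃                               ┃  
                  ┃                               ┃  
                  ┃                               ┃  
                  ┃                               ┃  
                  ┃                               ┃  
                  ┃                               ┃  
                  ┗━━━━━━━━━━━━━━━━━━━━━━━━━━━━━━━┛  
                                                     
                                                     


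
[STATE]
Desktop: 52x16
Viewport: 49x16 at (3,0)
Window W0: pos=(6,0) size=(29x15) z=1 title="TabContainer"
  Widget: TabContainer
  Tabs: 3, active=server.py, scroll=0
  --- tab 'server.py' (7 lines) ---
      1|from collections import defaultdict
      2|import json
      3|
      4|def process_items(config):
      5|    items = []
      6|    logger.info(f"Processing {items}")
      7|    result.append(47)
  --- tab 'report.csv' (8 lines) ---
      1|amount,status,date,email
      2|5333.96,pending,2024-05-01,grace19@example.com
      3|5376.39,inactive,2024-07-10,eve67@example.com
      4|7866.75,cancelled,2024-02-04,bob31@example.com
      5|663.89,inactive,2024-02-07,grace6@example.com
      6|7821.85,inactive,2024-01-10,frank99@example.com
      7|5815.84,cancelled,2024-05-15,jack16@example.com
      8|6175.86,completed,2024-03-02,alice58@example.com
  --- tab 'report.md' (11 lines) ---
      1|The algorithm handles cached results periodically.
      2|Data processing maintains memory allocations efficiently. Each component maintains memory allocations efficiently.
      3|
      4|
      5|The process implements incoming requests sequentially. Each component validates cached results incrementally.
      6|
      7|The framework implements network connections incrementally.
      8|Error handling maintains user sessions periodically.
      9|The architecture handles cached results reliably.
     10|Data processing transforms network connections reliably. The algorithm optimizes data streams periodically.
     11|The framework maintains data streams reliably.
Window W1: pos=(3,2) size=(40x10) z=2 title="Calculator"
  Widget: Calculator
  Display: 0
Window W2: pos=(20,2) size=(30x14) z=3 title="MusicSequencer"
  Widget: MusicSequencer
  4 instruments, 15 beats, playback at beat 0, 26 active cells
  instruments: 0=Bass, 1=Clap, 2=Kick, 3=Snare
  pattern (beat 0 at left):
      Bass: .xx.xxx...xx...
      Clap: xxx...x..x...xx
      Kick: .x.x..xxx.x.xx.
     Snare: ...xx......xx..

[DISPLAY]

   ┏━━━━━━━━━━━━━━━━━━━━━━━━━━━┓                 
   ┃ TabContainer              ┃                 
┏━━━━━━━━━━━━━━━━┏━━━━━━━━━━━━━━━━━━━━━━━━━━━━┓  
┃ Calculator     ┃ MusicSequencer             ┃  
┠────────────────┠────────────────────────────┨  
┃                ┃      ▼12345678901234       ┃  
┃┌───┬───┬───┬───┃  Bass·██·███···██···       ┃  
┃│ 7 │ 8 │ 9 │ ÷ ┃  Clap███···█··█···██       ┃  
┃├───┼───┼───┼───┃  Kick·█·█··███·█·██·       ┃  
┃│ 4 │ 5 │ 6 │ × ┃ Snare···██······██··       ┃  
┃└───┴───┴───┴───┃                            ┃  
┗━━━━━━━━━━━━━━━━┃                            ┃  
   ┃             ┃                            ┃  
   ┃             ┃                            ┃  
   ┗━━━━━━━━━━━━━┃                            ┃  
                 ┗━━━━━━━━━━━━━━━━━━━━━━━━━━━━┛  


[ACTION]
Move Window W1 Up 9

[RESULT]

┏━━━━━━━━━━━━━━━━━━━━━━━━━━━━━━━━━━━━━━┓         
┃ Calculator                           ┃         
┠────────────────┏━━━━━━━━━━━━━━━━━━━━━━━━━━━━┓  
┃                ┃ MusicSequencer             ┃  
┃┌───┬───┬───┬───┠────────────────────────────┨  
┃│ 7 │ 8 │ 9 │ ÷ ┃      ▼12345678901234       ┃  
┃├───┼───┼───┼───┃  Bass·██·███···██···       ┃  
┃│ 4 │ 5 │ 6 │ × ┃  Clap███···█··█···██       ┃  
┃└───┴───┴───┴───┃  Kick·█·█··███·█·██·       ┃  
┗━━━━━━━━━━━━━━━━┃ Snare···██······██··       ┃  
   ┃    logger.in┃                            ┃  
   ┃    result.ap┃                            ┃  
   ┃             ┃                            ┃  
   ┃             ┃                            ┃  
   ┗━━━━━━━━━━━━━┃                            ┃  
                 ┗━━━━━━━━━━━━━━━━━━━━━━━━━━━━┛  


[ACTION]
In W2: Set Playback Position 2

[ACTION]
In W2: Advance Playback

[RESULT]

┏━━━━━━━━━━━━━━━━━━━━━━━━━━━━━━━━━━━━━━┓         
┃ Calculator                           ┃         
┠────────────────┏━━━━━━━━━━━━━━━━━━━━━━━━━━━━┓  
┃                ┃ MusicSequencer             ┃  
┃┌───┬───┬───┬───┠────────────────────────────┨  
┃│ 7 │ 8 │ 9 │ ÷ ┃      012▼45678901234       ┃  
┃├───┼───┼───┼───┃  Bass·██·███···██···       ┃  
┃│ 4 │ 5 │ 6 │ × ┃  Clap███···█··█···██       ┃  
┃└───┴───┴───┴───┃  Kick·█·█··███·█·██·       ┃  
┗━━━━━━━━━━━━━━━━┃ Snare···██······██··       ┃  
   ┃    logger.in┃                            ┃  
   ┃    result.ap┃                            ┃  
   ┃             ┃                            ┃  
   ┃             ┃                            ┃  
   ┗━━━━━━━━━━━━━┃                            ┃  
                 ┗━━━━━━━━━━━━━━━━━━━━━━━━━━━━┛  
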